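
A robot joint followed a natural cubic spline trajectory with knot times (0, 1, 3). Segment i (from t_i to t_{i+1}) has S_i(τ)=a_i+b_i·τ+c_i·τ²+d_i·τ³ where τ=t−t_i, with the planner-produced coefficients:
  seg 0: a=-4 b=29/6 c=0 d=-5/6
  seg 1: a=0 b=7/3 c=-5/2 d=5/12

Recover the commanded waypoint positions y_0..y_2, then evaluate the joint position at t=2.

y_0=-4 y_1=0 y_2=-2
S(2) = 1/4

y_0 = S_0(0) = a_0 = -4
y_1 = S_1(0) = a_1 = 0
y_2 = S_1(2) = -2
t_q=2 is in segment 1 (τ=1); S_1(τ)=1/4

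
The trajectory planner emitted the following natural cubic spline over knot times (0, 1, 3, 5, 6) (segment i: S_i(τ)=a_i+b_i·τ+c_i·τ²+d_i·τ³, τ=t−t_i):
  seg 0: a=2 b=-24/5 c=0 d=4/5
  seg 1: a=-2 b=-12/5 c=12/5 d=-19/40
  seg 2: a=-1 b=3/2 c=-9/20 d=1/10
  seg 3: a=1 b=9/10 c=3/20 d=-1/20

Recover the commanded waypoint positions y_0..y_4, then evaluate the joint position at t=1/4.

y_0=2 y_1=-2 y_2=-1 y_3=1 y_4=2
S(1/4) = 13/16

y_0 = S_0(0) = a_0 = 2
y_1 = S_1(0) = a_1 = -2
y_2 = S_2(0) = a_2 = -1
y_3 = S_3(0) = a_3 = 1
y_4 = S_3(1) = 2
t_q=1/4 is in segment 0 (τ=1/4); S_0(τ)=13/16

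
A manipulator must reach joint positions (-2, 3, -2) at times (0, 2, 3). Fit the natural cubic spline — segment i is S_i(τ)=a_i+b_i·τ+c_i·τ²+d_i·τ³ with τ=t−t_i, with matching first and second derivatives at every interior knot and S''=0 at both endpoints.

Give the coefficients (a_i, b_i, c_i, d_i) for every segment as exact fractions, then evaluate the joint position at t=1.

  seg 0: a=-2 b=5 c=0 d=-5/8
  seg 1: a=3 b=-5/2 c=-15/4 d=5/4
S(1) = 19/8

Δ: Δ0=5/2, Δ1=-5
row 1: diag=6, rhs=-45; c'=1/6, d'=-15/2
back: M1=-15/2
M: M0=0, M1=-15/2, M2=0
seg 0: a=-2, c=M0/2=0, d=(M1−M0)/(6·2)=-5/8, b=Δ0−h0·(2M0+M1)/6=5
seg 1: a=3, c=M1/2=-15/4, d=(M2−M1)/(6·1)=5/4, b=Δ1−h1·(2M1+M2)/6=-5/2
t_q=1 → seg 0, τ=1; S=-2+5·τ+0·τ²+-5/8·τ³=19/8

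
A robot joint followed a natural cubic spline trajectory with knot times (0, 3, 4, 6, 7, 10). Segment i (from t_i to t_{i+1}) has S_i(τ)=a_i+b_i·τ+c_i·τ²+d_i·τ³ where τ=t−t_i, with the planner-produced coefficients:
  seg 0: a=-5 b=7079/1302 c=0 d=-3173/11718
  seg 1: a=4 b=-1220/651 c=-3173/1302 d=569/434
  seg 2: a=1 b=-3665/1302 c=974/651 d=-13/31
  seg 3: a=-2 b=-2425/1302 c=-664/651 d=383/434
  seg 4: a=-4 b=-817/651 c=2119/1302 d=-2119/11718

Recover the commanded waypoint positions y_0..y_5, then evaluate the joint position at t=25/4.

y_0=-5 y_1=4 y_2=1 y_3=-2 y_4=-4 y_5=2
S(25/4) = -69873/27776

y_0 = S_0(0) = a_0 = -5
y_1 = S_1(0) = a_1 = 4
y_2 = S_2(0) = a_2 = 1
y_3 = S_3(0) = a_3 = -2
y_4 = S_4(0) = a_4 = -4
y_5 = S_4(3) = 2
t_q=25/4 is in segment 3 (τ=1/4); S_3(τ)=-69873/27776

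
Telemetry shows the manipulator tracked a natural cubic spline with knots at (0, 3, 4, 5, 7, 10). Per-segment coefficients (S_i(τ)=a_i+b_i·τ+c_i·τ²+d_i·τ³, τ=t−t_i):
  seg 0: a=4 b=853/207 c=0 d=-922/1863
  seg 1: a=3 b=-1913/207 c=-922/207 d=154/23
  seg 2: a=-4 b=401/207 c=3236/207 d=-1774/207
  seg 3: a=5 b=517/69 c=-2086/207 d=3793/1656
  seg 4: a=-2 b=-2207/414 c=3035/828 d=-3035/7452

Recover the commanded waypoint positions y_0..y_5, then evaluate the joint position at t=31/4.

y_0=4 y_1=3 y_2=-4 y_3=5 y_4=-2 y_5=4
S(31/4) = -24189/5888

y_0 = S_0(0) = a_0 = 4
y_1 = S_1(0) = a_1 = 3
y_2 = S_2(0) = a_2 = -4
y_3 = S_3(0) = a_3 = 5
y_4 = S_4(0) = a_4 = -2
y_5 = S_4(3) = 4
t_q=31/4 is in segment 4 (τ=3/4); S_4(τ)=-24189/5888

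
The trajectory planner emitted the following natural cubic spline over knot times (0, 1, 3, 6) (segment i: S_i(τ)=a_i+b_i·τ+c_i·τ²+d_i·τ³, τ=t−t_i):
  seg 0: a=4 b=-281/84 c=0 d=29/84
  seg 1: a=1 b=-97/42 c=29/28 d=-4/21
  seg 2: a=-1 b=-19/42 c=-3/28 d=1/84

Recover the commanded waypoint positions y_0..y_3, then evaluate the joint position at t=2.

y_0=4 y_1=1 y_2=-1 y_3=-3
S(2) = -13/28

y_0 = S_0(0) = a_0 = 4
y_1 = S_1(0) = a_1 = 1
y_2 = S_2(0) = a_2 = -1
y_3 = S_2(3) = -3
t_q=2 is in segment 1 (τ=1); S_1(τ)=-13/28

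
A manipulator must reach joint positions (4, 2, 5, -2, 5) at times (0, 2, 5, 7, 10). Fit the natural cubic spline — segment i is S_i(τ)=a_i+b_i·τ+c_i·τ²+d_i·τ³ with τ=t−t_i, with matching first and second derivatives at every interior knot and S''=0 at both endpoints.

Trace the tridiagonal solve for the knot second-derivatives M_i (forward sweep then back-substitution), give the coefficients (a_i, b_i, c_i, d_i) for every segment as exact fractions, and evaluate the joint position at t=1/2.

  seg 0: a=4 b=-797/435 c=0 d=181/870
  seg 1: a=2 b=289/435 c=181/145 d=-1483/3915
  seg 2: a=5 b=-902/435 c=-188/87 d=2519/3480
  seg 3: a=-2 b=-589/290 c=3797/1740 d=-3797/15660
S(1/2) = 1443/464

Δ: Δ0=-1, Δ1=1, Δ2=-7/2, Δ3=7/3
row 1: diag=10, rhs=12; c'=3/10, d'=6/5
row 2: denom=10−3·3/10=91/10; d'=(-27−3·6/5)/(91/10)=-306/91
row 3: denom=10−2·20/91=870/91; d'=(35−2·-306/91)/(870/91)=3797/870
back: M3=3797/870
back: M2=-306/91−20/91·3797/870=-376/87
back: M1=6/5−3/10·-376/87=362/145
M: M0=0, M1=362/145, M2=-376/87, M3=3797/870, M4=0
seg 0: a=4, c=M0/2=0, d=(M1−M0)/(6·2)=181/870, b=Δ0−h0·(2M0+M1)/6=-797/435
seg 1: a=2, c=M1/2=181/145, d=(M2−M1)/(6·3)=-1483/3915, b=Δ1−h1·(2M1+M2)/6=289/435
seg 2: a=5, c=M2/2=-188/87, d=(M3−M2)/(6·2)=2519/3480, b=Δ2−h2·(2M2+M3)/6=-902/435
seg 3: a=-2, c=M3/2=3797/1740, d=(M4−M3)/(6·3)=-3797/15660, b=Δ3−h3·(2M3+M4)/6=-589/290
t_q=1/2 → seg 0, τ=1/2; S=4+-797/435·τ+0·τ²+181/870·τ³=1443/464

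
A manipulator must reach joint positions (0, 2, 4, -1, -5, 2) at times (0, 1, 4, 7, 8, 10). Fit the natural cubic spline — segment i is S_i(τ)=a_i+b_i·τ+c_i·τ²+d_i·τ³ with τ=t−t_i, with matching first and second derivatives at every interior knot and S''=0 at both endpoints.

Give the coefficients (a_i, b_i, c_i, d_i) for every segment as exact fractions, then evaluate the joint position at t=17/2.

Δ: Δ0=2, Δ1=2/3, Δ2=-5/3, Δ3=-4, Δ4=7/2
row 1: diag=8, rhs=-8; c'=3/8, d'=-1
row 2: denom=12−3·3/8=87/8; d'=(-14−3·-1)/(87/8)=-88/87
row 3: denom=8−3·8/29=208/29; d'=(-14−3·-88/87)/(208/29)=-159/104
row 4: denom=6−1·29/208=1219/208; d'=(45−1·-159/104)/(1219/208)=9678/1219
back: M4=9678/1219
back: M3=-159/104−29/208·9678/1219=-3213/1219
back: M2=-88/87−8/29·-3213/1219=-1040/3657
back: M1=-1−3/8·-1040/3657=-1089/1219
M: M0=0, M1=-1089/1219, M2=-1040/3657, M3=-3213/1219, M4=9678/1219, M5=0
seg 0: a=0, c=M0/2=0, d=(M1−M0)/(6·1)=-363/2438, b=Δ0−h0·(2M0+M1)/6=5239/2438
seg 1: a=2, c=M1/2=-1089/2438, d=(M2−M1)/(6·3)=2227/65826, b=Δ1−h1·(2M1+M2)/6=2075/1219
seg 2: a=4, c=M2/2=-520/3657, d=(M3−M2)/(6·3)=-8599/65826, b=Δ2−h2·(2M2+M3)/6=-157/2438
seg 3: a=-1, c=M3/2=-3213/2438, d=(M4−M3)/(6·1)=4297/2438, b=Δ3−h3·(2M3+M4)/6=-5418/1219
seg 4: a=-5, c=M4/2=4839/1219, d=(M5−M4)/(6·2)=-1613/2438, b=Δ4−h4·(2M4+M5)/6=-4371/2438
t_q=17/2 → seg 4, τ=1/2; S=-5+-4371/2438·τ+4839/1219·τ²+-1613/2438·τ³=-97261/19504

  seg 0: a=0 b=5239/2438 c=0 d=-363/2438
  seg 1: a=2 b=2075/1219 c=-1089/2438 d=2227/65826
  seg 2: a=4 b=-157/2438 c=-520/3657 d=-8599/65826
  seg 3: a=-1 b=-5418/1219 c=-3213/2438 d=4297/2438
  seg 4: a=-5 b=-4371/2438 c=4839/1219 d=-1613/2438
S(17/2) = -97261/19504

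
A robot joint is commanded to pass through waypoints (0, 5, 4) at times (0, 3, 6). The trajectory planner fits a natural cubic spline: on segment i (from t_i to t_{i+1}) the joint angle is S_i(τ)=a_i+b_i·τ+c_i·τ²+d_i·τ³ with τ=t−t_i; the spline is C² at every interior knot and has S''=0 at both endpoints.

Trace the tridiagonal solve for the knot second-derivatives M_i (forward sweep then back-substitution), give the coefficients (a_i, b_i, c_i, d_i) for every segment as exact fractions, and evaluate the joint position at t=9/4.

  seg 0: a=0 b=13/6 c=0 d=-1/18
  seg 1: a=5 b=2/3 c=-1/2 d=1/18
S(9/4) = 543/128

Δ: Δ0=5/3, Δ1=-1/3
row 1: diag=12, rhs=-12; c'=1/4, d'=-1
back: M1=-1
M: M0=0, M1=-1, M2=0
seg 0: a=0, c=M0/2=0, d=(M1−M0)/(6·3)=-1/18, b=Δ0−h0·(2M0+M1)/6=13/6
seg 1: a=5, c=M1/2=-1/2, d=(M2−M1)/(6·3)=1/18, b=Δ1−h1·(2M1+M2)/6=2/3
t_q=9/4 → seg 0, τ=9/4; S=0+13/6·τ+0·τ²+-1/18·τ³=543/128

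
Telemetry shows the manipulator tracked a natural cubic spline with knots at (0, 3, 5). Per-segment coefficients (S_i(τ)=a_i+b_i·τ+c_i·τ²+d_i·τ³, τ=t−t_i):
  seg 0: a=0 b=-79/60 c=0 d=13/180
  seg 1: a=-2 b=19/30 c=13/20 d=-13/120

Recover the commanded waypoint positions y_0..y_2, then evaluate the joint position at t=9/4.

y_0 = S_0(0) = a_0 = 0
y_1 = S_1(0) = a_1 = -2
y_2 = S_1(2) = 1
t_q=9/4 is in segment 0 (τ=9/4); S_0(τ)=-2739/1280

y_0=0 y_1=-2 y_2=1
S(9/4) = -2739/1280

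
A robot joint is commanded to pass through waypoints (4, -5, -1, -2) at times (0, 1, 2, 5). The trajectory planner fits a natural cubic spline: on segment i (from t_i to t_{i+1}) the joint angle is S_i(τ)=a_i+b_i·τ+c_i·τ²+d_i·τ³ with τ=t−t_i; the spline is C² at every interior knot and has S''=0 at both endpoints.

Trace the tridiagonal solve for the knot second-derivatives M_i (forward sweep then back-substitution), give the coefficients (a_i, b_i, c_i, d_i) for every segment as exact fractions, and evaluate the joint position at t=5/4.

Δ: Δ0=-9, Δ1=4, Δ2=-1/3
row 1: diag=4, rhs=78; c'=1/4, d'=39/2
row 2: denom=8−1·1/4=31/4; d'=(-26−1·39/2)/(31/4)=-182/31
back: M2=-182/31
back: M1=39/2−1/4·-182/31=650/31
M: M0=0, M1=650/31, M2=-182/31, M3=0
seg 0: a=4, c=M0/2=0, d=(M1−M0)/(6·1)=325/93, b=Δ0−h0·(2M0+M1)/6=-1162/93
seg 1: a=-5, c=M1/2=325/31, d=(M2−M1)/(6·1)=-416/93, b=Δ1−h1·(2M1+M2)/6=-187/93
seg 2: a=-1, c=M2/2=-91/31, d=(M3−M2)/(6·3)=91/279, b=Δ2−h2·(2M2+M3)/6=515/93
t_q=5/4 → seg 1, τ=1/4; S=-5+-187/93·τ+325/31·τ²+-416/93·τ³=-2439/496

  seg 0: a=4 b=-1162/93 c=0 d=325/93
  seg 1: a=-5 b=-187/93 c=325/31 d=-416/93
  seg 2: a=-1 b=515/93 c=-91/31 d=91/279
S(5/4) = -2439/496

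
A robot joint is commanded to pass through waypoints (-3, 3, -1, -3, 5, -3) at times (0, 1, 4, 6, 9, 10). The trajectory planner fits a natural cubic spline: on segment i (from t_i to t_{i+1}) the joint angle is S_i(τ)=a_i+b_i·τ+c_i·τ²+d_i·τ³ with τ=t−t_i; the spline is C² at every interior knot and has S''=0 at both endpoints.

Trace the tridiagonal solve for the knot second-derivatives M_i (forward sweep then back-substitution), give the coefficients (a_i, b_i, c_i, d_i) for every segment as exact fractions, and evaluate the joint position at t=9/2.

  seg 0: a=-3 b=607/87 c=0 d=-85/87
  seg 1: a=3 b=352/87 c=-85/29 d=11/29
  seg 2: a=-1 b=-287/87 c=14/29 d=1/3
  seg 3: a=-3 b=229/87 c=72/29 d=-215/261
  seg 4: a=5 b=-410/87 c=-143/29 d=143/87
S(9/2) = -577/232

Δ: Δ0=6, Δ1=-4/3, Δ2=-1, Δ3=8/3, Δ4=-8
row 1: diag=8, rhs=-44; c'=3/8, d'=-11/2
row 2: denom=10−3·3/8=71/8; d'=(2−3·-11/2)/(71/8)=148/71
row 3: denom=10−2·16/71=678/71; d'=(22−2·148/71)/(678/71)=211/113
row 4: denom=8−3·71/226=1595/226; d'=(-64−3·211/113)/(1595/226)=-286/29
back: M4=-286/29
back: M3=211/113−71/226·-286/29=144/29
back: M2=148/71−16/71·144/29=28/29
back: M1=-11/2−3/8·28/29=-170/29
M: M0=0, M1=-170/29, M2=28/29, M3=144/29, M4=-286/29, M5=0
seg 0: a=-3, c=M0/2=0, d=(M1−M0)/(6·1)=-85/87, b=Δ0−h0·(2M0+M1)/6=607/87
seg 1: a=3, c=M1/2=-85/29, d=(M2−M1)/(6·3)=11/29, b=Δ1−h1·(2M1+M2)/6=352/87
seg 2: a=-1, c=M2/2=14/29, d=(M3−M2)/(6·2)=1/3, b=Δ2−h2·(2M2+M3)/6=-287/87
seg 3: a=-3, c=M3/2=72/29, d=(M4−M3)/(6·3)=-215/261, b=Δ3−h3·(2M3+M4)/6=229/87
seg 4: a=5, c=M4/2=-143/29, d=(M5−M4)/(6·1)=143/87, b=Δ4−h4·(2M4+M5)/6=-410/87
t_q=9/2 → seg 2, τ=1/2; S=-1+-287/87·τ+14/29·τ²+1/3·τ³=-577/232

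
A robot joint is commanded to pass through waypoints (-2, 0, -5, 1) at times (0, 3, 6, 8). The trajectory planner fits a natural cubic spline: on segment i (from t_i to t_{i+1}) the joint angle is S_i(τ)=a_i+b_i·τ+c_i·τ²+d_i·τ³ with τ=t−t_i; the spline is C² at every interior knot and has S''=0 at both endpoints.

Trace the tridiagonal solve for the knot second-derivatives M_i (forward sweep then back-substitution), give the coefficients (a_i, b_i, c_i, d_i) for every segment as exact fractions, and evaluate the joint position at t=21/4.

Δ: Δ0=2/3, Δ1=-5/3, Δ2=3
row 1: diag=12, rhs=-14; c'=1/4, d'=-7/6
row 2: denom=10−3·1/4=37/4; d'=(28−3·-7/6)/(37/4)=126/37
back: M2=126/37
back: M1=-7/6−1/4·126/37=-224/111
M: M0=0, M1=-224/111, M2=126/37, M3=0
seg 0: a=-2, c=M0/2=0, d=(M1−M0)/(6·3)=-112/999, b=Δ0−h0·(2M0+M1)/6=62/37
seg 1: a=0, c=M1/2=-112/111, d=(M2−M1)/(6·3)=301/999, b=Δ1−h1·(2M1+M2)/6=-50/37
seg 2: a=-5, c=M2/2=63/37, d=(M3−M2)/(6·2)=-21/74, b=Δ2−h2·(2M2+M3)/6=27/37
t_q=21/4 → seg 1, τ=9/4; S=0+-50/37·τ+-112/111·τ²+301/999·τ³=-11169/2368

  seg 0: a=-2 b=62/37 c=0 d=-112/999
  seg 1: a=0 b=-50/37 c=-112/111 d=301/999
  seg 2: a=-5 b=27/37 c=63/37 d=-21/74
S(21/4) = -11169/2368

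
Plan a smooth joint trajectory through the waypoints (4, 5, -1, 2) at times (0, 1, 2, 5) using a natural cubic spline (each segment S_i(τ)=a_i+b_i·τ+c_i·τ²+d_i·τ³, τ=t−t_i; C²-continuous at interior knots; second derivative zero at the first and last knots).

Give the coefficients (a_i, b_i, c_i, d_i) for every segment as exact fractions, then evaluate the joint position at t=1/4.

Δ: Δ0=1, Δ1=-6, Δ2=1
row 1: diag=4, rhs=-42; c'=1/4, d'=-21/2
row 2: denom=8−1·1/4=31/4; d'=(42−1·-21/2)/(31/4)=210/31
back: M2=210/31
back: M1=-21/2−1/4·210/31=-378/31
M: M0=0, M1=-378/31, M2=210/31, M3=0
seg 0: a=4, c=M0/2=0, d=(M1−M0)/(6·1)=-63/31, b=Δ0−h0·(2M0+M1)/6=94/31
seg 1: a=5, c=M1/2=-189/31, d=(M2−M1)/(6·1)=98/31, b=Δ1−h1·(2M1+M2)/6=-95/31
seg 2: a=-1, c=M2/2=105/31, d=(M3−M2)/(6·3)=-35/93, b=Δ2−h2·(2M2+M3)/6=-179/31
t_q=1/4 → seg 0, τ=1/4; S=4+94/31·τ+0·τ²+-63/31·τ³=9377/1984

  seg 0: a=4 b=94/31 c=0 d=-63/31
  seg 1: a=5 b=-95/31 c=-189/31 d=98/31
  seg 2: a=-1 b=-179/31 c=105/31 d=-35/93
S(1/4) = 9377/1984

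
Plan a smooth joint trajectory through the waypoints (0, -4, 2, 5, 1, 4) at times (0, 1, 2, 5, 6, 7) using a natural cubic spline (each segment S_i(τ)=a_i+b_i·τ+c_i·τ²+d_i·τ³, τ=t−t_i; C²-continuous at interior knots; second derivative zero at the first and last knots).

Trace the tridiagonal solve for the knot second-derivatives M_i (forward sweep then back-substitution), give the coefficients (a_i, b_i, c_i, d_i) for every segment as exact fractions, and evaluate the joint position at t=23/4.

Δ: Δ0=-4, Δ1=6, Δ2=1, Δ3=-4, Δ4=3
row 1: diag=4, rhs=60; c'=1/4, d'=15
row 2: denom=8−1·1/4=31/4; d'=(-30−1·15)/(31/4)=-180/31
row 3: denom=8−3·12/31=212/31; d'=(-30−3·-180/31)/(212/31)=-195/106
row 4: denom=4−1·31/212=817/212; d'=(42−1·-195/106)/(817/212)=9294/817
back: M4=9294/817
back: M3=-195/106−31/212·9294/817=-2862/817
back: M2=-180/31−12/31·-2862/817=-3636/817
back: M1=15−1/4·-3636/817=13164/817
M: M0=0, M1=13164/817, M2=-3636/817, M3=-2862/817, M4=9294/817, M5=0
seg 0: a=0, c=M0/2=0, d=(M1−M0)/(6·1)=2194/817, b=Δ0−h0·(2M0+M1)/6=-5462/817
seg 1: a=-4, c=M1/2=6582/817, d=(M2−M1)/(6·1)=-2800/817, b=Δ1−h1·(2M1+M2)/6=1120/817
seg 2: a=2, c=M2/2=-1818/817, d=(M3−M2)/(6·3)=1/19, b=Δ2−h2·(2M2+M3)/6=5884/817
seg 3: a=5, c=M3/2=-1431/817, d=(M4−M3)/(6·1)=2026/817, b=Δ3−h3·(2M3+M4)/6=-3863/817
seg 4: a=1, c=M4/2=4647/817, d=(M5−M4)/(6·1)=-1549/817, b=Δ4−h4·(2M4+M5)/6=-647/817
t_q=23/4 → seg 3, τ=3/4; S=5+-3863/817·τ+-1431/817·τ²+2026/817·τ³=39601/26144

  seg 0: a=0 b=-5462/817 c=0 d=2194/817
  seg 1: a=-4 b=1120/817 c=6582/817 d=-2800/817
  seg 2: a=2 b=5884/817 c=-1818/817 d=1/19
  seg 3: a=5 b=-3863/817 c=-1431/817 d=2026/817
  seg 4: a=1 b=-647/817 c=4647/817 d=-1549/817
S(23/4) = 39601/26144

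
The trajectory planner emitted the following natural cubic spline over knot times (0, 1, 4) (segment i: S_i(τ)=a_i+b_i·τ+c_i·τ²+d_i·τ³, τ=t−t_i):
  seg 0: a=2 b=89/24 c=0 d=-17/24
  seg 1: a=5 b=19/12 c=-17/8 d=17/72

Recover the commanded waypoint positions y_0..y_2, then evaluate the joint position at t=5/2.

y_0=2 y_1=5 y_2=-3
S(5/2) = 217/64

y_0 = S_0(0) = a_0 = 2
y_1 = S_1(0) = a_1 = 5
y_2 = S_1(3) = -3
t_q=5/2 is in segment 1 (τ=3/2); S_1(τ)=217/64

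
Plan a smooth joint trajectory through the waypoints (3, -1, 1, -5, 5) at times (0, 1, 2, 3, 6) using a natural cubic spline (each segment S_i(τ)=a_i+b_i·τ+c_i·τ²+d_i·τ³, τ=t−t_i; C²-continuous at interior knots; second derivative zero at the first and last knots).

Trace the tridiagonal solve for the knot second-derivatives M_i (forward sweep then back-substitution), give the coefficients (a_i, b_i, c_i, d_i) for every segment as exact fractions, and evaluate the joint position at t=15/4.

Δ: Δ0=-4, Δ1=2, Δ2=-6, Δ3=10/3
row 1: diag=4, rhs=36; c'=1/4, d'=9
row 2: denom=4−1·1/4=15/4; d'=(-48−1·9)/(15/4)=-76/5
row 3: denom=8−1·4/15=116/15; d'=(56−1·-76/5)/(116/15)=267/29
back: M3=267/29
back: M2=-76/5−4/15·267/29=-512/29
back: M1=9−1/4·-512/29=389/29
M: M0=0, M1=389/29, M2=-512/29, M3=267/29, M4=0
seg 0: a=3, c=M0/2=0, d=(M1−M0)/(6·1)=389/174, b=Δ0−h0·(2M0+M1)/6=-1085/174
seg 1: a=-1, c=M1/2=389/58, d=(M2−M1)/(6·1)=-901/174, b=Δ1−h1·(2M1+M2)/6=41/87
seg 2: a=1, c=M2/2=-256/29, d=(M3−M2)/(6·1)=779/174, b=Δ2−h2·(2M2+M3)/6=-287/174
seg 3: a=-5, c=M3/2=267/58, d=(M4−M3)/(6·3)=-89/174, b=Δ3−h3·(2M3+M4)/6=-511/87
t_q=15/4 → seg 3, τ=3/4; S=-5+-511/87·τ+267/58·τ²+-89/174·τ³=-26101/3712

  seg 0: a=3 b=-1085/174 c=0 d=389/174
  seg 1: a=-1 b=41/87 c=389/58 d=-901/174
  seg 2: a=1 b=-287/174 c=-256/29 d=779/174
  seg 3: a=-5 b=-511/87 c=267/58 d=-89/174
S(15/4) = -26101/3712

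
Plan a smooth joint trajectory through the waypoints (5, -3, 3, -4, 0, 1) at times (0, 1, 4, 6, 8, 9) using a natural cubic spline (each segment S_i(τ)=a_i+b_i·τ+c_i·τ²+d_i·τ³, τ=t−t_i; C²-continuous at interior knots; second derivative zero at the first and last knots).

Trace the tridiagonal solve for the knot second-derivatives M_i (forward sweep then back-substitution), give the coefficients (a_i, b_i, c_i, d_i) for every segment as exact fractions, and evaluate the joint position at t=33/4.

  seg 0: a=5 b=-7138/733 c=0 d=1274/733
  seg 1: a=-3 b=-3316/733 c=3822/733 d=-2228/2199
  seg 2: a=3 b=-436/733 c=-2862/733 d=7189/5864
  seg 3: a=-4 b=-2201/1466 c=10119/2932 d=-2493/2932
  seg 4: a=0 b=3079/1466 c=-4839/2932 d=1613/2932
S(33/4) = 80785/187648

Δ: Δ0=-8, Δ1=2, Δ2=-7/2, Δ3=2, Δ4=1
row 1: diag=8, rhs=60; c'=3/8, d'=15/2
row 2: denom=10−3·3/8=71/8; d'=(-33−3·15/2)/(71/8)=-444/71
row 3: denom=8−2·16/71=536/71; d'=(33−2·-444/71)/(536/71)=3231/536
row 4: denom=6−2·71/268=733/134; d'=(-6−2·3231/536)/(733/134)=-4839/1466
back: M4=-4839/1466
back: M3=3231/536−71/268·-4839/1466=10119/1466
back: M2=-444/71−16/71·10119/1466=-5724/733
back: M1=15/2−3/8·-5724/733=7644/733
M: M0=0, M1=7644/733, M2=-5724/733, M3=10119/1466, M4=-4839/1466, M5=0
seg 0: a=5, c=M0/2=0, d=(M1−M0)/(6·1)=1274/733, b=Δ0−h0·(2M0+M1)/6=-7138/733
seg 1: a=-3, c=M1/2=3822/733, d=(M2−M1)/(6·3)=-2228/2199, b=Δ1−h1·(2M1+M2)/6=-3316/733
seg 2: a=3, c=M2/2=-2862/733, d=(M3−M2)/(6·2)=7189/5864, b=Δ2−h2·(2M2+M3)/6=-436/733
seg 3: a=-4, c=M3/2=10119/2932, d=(M4−M3)/(6·2)=-2493/2932, b=Δ3−h3·(2M3+M4)/6=-2201/1466
seg 4: a=0, c=M4/2=-4839/2932, d=(M5−M4)/(6·1)=1613/2932, b=Δ4−h4·(2M4+M5)/6=3079/1466
t_q=33/4 → seg 4, τ=1/4; S=0+3079/1466·τ+-4839/2932·τ²+1613/2932·τ³=80785/187648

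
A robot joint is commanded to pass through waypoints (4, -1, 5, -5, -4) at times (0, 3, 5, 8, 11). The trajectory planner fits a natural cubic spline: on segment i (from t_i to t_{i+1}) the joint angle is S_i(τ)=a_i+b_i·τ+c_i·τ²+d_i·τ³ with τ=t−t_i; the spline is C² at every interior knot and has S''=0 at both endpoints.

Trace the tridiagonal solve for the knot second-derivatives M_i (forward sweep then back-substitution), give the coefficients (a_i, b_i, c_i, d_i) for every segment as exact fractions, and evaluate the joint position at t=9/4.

  seg 0: a=4 b=-641/177 c=0 d=346/1593
  seg 1: a=-1 b=397/177 c=346/177 d=-93/118
  seg 2: a=5 b=107/177 c=-491/177 d=776/1593
  seg 3: a=-5 b=-511/177 c=95/59 d=-95/531
S(9/4) = -3161/1888

Δ: Δ0=-5/3, Δ1=3, Δ2=-10/3, Δ3=1/3
row 1: diag=10, rhs=28; c'=1/5, d'=14/5
row 2: denom=10−2·1/5=48/5; d'=(-38−2·14/5)/(48/5)=-109/24
row 3: denom=12−3·5/16=177/16; d'=(22−3·-109/24)/(177/16)=190/59
back: M3=190/59
back: M2=-109/24−5/16·190/59=-982/177
back: M1=14/5−1/5·-982/177=692/177
M: M0=0, M1=692/177, M2=-982/177, M3=190/59, M4=0
seg 0: a=4, c=M0/2=0, d=(M1−M0)/(6·3)=346/1593, b=Δ0−h0·(2M0+M1)/6=-641/177
seg 1: a=-1, c=M1/2=346/177, d=(M2−M1)/(6·2)=-93/118, b=Δ1−h1·(2M1+M2)/6=397/177
seg 2: a=5, c=M2/2=-491/177, d=(M3−M2)/(6·3)=776/1593, b=Δ2−h2·(2M2+M3)/6=107/177
seg 3: a=-5, c=M3/2=95/59, d=(M4−M3)/(6·3)=-95/531, b=Δ3−h3·(2M3+M4)/6=-511/177
t_q=9/4 → seg 0, τ=9/4; S=4+-641/177·τ+0·τ²+346/1593·τ³=-3161/1888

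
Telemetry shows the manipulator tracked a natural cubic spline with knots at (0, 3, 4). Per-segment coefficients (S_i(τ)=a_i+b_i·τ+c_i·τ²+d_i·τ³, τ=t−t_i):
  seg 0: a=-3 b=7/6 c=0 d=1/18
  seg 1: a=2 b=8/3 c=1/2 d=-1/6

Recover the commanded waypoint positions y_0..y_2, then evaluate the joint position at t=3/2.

y_0 = S_0(0) = a_0 = -3
y_1 = S_1(0) = a_1 = 2
y_2 = S_1(1) = 5
t_q=3/2 is in segment 0 (τ=3/2); S_0(τ)=-17/16

y_0=-3 y_1=2 y_2=5
S(3/2) = -17/16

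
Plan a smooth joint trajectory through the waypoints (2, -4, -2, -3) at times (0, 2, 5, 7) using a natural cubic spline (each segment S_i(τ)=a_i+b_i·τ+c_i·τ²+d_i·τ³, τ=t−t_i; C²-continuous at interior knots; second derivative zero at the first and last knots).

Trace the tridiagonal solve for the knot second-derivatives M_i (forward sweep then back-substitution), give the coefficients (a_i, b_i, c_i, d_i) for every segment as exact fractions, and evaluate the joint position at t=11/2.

  seg 0: a=2 b=-1060/273 c=0 d=241/1092
  seg 1: a=-4 b=-337/273 c=241/182 d=-29/126
  seg 2: a=-2 b=271/546 c=-68/91 d=34/273
S(11/2) = -25/13

Δ: Δ0=-3, Δ1=2/3, Δ2=-1/2
row 1: diag=10, rhs=22; c'=3/10, d'=11/5
row 2: denom=10−3·3/10=91/10; d'=(-7−3·11/5)/(91/10)=-136/91
back: M2=-136/91
back: M1=11/5−3/10·-136/91=241/91
M: M0=0, M1=241/91, M2=-136/91, M3=0
seg 0: a=2, c=M0/2=0, d=(M1−M0)/(6·2)=241/1092, b=Δ0−h0·(2M0+M1)/6=-1060/273
seg 1: a=-4, c=M1/2=241/182, d=(M2−M1)/(6·3)=-29/126, b=Δ1−h1·(2M1+M2)/6=-337/273
seg 2: a=-2, c=M2/2=-68/91, d=(M3−M2)/(6·2)=34/273, b=Δ2−h2·(2M2+M3)/6=271/546
t_q=11/2 → seg 2, τ=1/2; S=-2+271/546·τ+-68/91·τ²+34/273·τ³=-25/13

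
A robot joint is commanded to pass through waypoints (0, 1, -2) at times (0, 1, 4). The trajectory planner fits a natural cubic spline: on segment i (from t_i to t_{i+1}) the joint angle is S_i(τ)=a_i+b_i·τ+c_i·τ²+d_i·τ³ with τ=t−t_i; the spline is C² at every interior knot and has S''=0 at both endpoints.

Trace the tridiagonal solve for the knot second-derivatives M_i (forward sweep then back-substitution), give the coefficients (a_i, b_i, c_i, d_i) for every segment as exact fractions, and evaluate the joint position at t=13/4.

  seg 0: a=0 b=5/4 c=0 d=-1/4
  seg 1: a=1 b=1/2 c=-3/4 d=1/12
S(13/4) = -185/256

Δ: Δ0=1, Δ1=-1
row 1: diag=8, rhs=-12; c'=3/8, d'=-3/2
back: M1=-3/2
M: M0=0, M1=-3/2, M2=0
seg 0: a=0, c=M0/2=0, d=(M1−M0)/(6·1)=-1/4, b=Δ0−h0·(2M0+M1)/6=5/4
seg 1: a=1, c=M1/2=-3/4, d=(M2−M1)/(6·3)=1/12, b=Δ1−h1·(2M1+M2)/6=1/2
t_q=13/4 → seg 1, τ=9/4; S=1+1/2·τ+-3/4·τ²+1/12·τ³=-185/256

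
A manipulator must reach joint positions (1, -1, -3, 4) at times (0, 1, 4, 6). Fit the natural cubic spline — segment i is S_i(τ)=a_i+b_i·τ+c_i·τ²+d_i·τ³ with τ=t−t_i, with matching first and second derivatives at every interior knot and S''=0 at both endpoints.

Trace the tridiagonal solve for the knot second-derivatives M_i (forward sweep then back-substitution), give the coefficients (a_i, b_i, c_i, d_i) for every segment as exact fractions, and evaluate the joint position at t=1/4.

Δ: Δ0=-2, Δ1=-2/3, Δ2=7/2
row 1: diag=8, rhs=8; c'=3/8, d'=1
row 2: denom=10−3·3/8=71/8; d'=(25−3·1)/(71/8)=176/71
back: M2=176/71
back: M1=1−3/8·176/71=5/71
M: M0=0, M1=5/71, M2=176/71, M3=0
seg 0: a=1, c=M0/2=0, d=(M1−M0)/(6·1)=5/426, b=Δ0−h0·(2M0+M1)/6=-857/426
seg 1: a=-1, c=M1/2=5/142, d=(M2−M1)/(6·3)=19/142, b=Δ1−h1·(2M1+M2)/6=-421/213
seg 2: a=-3, c=M2/2=88/71, d=(M3−M2)/(6·2)=-44/213, b=Δ2−h2·(2M2+M3)/6=787/426
t_q=1/4 → seg 0, τ=1/4; S=1+-857/426·τ+0·τ²+5/426·τ³=4519/9088

  seg 0: a=1 b=-857/426 c=0 d=5/426
  seg 1: a=-1 b=-421/213 c=5/142 d=19/142
  seg 2: a=-3 b=787/426 c=88/71 d=-44/213
S(1/4) = 4519/9088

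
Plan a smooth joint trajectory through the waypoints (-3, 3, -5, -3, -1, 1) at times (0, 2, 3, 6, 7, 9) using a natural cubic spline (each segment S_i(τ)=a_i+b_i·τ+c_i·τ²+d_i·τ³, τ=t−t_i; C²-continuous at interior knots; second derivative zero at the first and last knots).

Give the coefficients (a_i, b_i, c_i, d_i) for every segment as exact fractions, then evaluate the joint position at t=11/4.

  seg 0: a=-3 b=40499/5655 c=0 d=-11767/11310
  seg 1: a=3 b=-30103/5655 c=-11767/1885 d=20164/5655
  seg 2: a=-5 b=-40213/5655 c=8397/1885 d=-18/29
  seg 3: a=-3 b=16163/5655 c=-2133/1885 d=1546/5655
  seg 4: a=-1 b=8003/5655 c=-587/1885 d=587/11310
S(11/4) = -45233/15080

Δ: Δ0=3, Δ1=-8, Δ2=2/3, Δ3=2, Δ4=1
row 1: diag=6, rhs=-66; c'=1/6, d'=-11
row 2: denom=8−1·1/6=47/6; d'=(52−1·-11)/(47/6)=378/47
row 3: denom=8−3·18/47=322/47; d'=(8−3·378/47)/(322/47)=-379/161
row 4: denom=6−1·47/322=1885/322; d'=(-6−1·-379/161)/(1885/322)=-1174/1885
back: M4=-1174/1885
back: M3=-379/161−47/322·-1174/1885=-4266/1885
back: M2=378/47−18/47·-4266/1885=16794/1885
back: M1=-11−1/6·16794/1885=-23534/1885
M: M0=0, M1=-23534/1885, M2=16794/1885, M3=-4266/1885, M4=-1174/1885, M5=0
seg 0: a=-3, c=M0/2=0, d=(M1−M0)/(6·2)=-11767/11310, b=Δ0−h0·(2M0+M1)/6=40499/5655
seg 1: a=3, c=M1/2=-11767/1885, d=(M2−M1)/(6·1)=20164/5655, b=Δ1−h1·(2M1+M2)/6=-30103/5655
seg 2: a=-5, c=M2/2=8397/1885, d=(M3−M2)/(6·3)=-18/29, b=Δ2−h2·(2M2+M3)/6=-40213/5655
seg 3: a=-3, c=M3/2=-2133/1885, d=(M4−M3)/(6·1)=1546/5655, b=Δ3−h3·(2M3+M4)/6=16163/5655
seg 4: a=-1, c=M4/2=-587/1885, d=(M5−M4)/(6·2)=587/11310, b=Δ4−h4·(2M4+M5)/6=8003/5655
t_q=11/4 → seg 1, τ=3/4; S=3+-30103/5655·τ+-11767/1885·τ²+20164/5655·τ³=-45233/15080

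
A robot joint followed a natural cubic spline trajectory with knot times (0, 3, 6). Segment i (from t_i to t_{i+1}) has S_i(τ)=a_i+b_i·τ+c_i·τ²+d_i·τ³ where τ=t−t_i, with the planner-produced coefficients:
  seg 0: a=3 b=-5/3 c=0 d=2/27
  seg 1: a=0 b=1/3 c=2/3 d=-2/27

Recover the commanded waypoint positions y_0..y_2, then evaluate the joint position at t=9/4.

y_0=3 y_1=0 y_2=5
S(9/4) = 3/32

y_0 = S_0(0) = a_0 = 3
y_1 = S_1(0) = a_1 = 0
y_2 = S_1(3) = 5
t_q=9/4 is in segment 0 (τ=9/4); S_0(τ)=3/32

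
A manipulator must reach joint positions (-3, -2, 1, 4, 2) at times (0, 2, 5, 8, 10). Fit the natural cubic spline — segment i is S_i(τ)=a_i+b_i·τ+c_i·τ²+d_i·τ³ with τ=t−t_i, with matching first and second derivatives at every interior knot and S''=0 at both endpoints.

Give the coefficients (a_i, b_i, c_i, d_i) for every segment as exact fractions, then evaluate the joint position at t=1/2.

Δ: Δ0=1/2, Δ1=1, Δ2=1, Δ3=-1
row 1: diag=10, rhs=3; c'=3/10, d'=3/10
row 2: denom=12−3·3/10=111/10; d'=(0−3·3/10)/(111/10)=-3/37
row 3: denom=10−3·10/37=340/37; d'=(-12−3·-3/37)/(340/37)=-87/68
back: M3=-87/68
back: M2=-3/37−10/37·-87/68=9/34
back: M1=3/10−3/10·9/34=15/68
M: M0=0, M1=15/68, M2=9/34, M3=-87/68, M4=0
seg 0: a=-3, c=M0/2=0, d=(M1−M0)/(6·2)=5/272, b=Δ0−h0·(2M0+M1)/6=29/68
seg 1: a=-2, c=M1/2=15/136, d=(M2−M1)/(6·3)=1/408, b=Δ1−h1·(2M1+M2)/6=11/17
seg 2: a=1, c=M2/2=9/68, d=(M3−M2)/(6·3)=-35/408, b=Δ2−h2·(2M2+M3)/6=11/8
seg 3: a=4, c=M3/2=-87/136, d=(M4−M3)/(6·2)=29/272, b=Δ3−h3·(2M3+M4)/6=-5/34
t_q=1/2 → seg 0, τ=1/2; S=-3+29/68·τ+0·τ²+5/272·τ³=-6059/2176

  seg 0: a=-3 b=29/68 c=0 d=5/272
  seg 1: a=-2 b=11/17 c=15/136 d=1/408
  seg 2: a=1 b=11/8 c=9/68 d=-35/408
  seg 3: a=4 b=-5/34 c=-87/136 d=29/272
S(1/2) = -6059/2176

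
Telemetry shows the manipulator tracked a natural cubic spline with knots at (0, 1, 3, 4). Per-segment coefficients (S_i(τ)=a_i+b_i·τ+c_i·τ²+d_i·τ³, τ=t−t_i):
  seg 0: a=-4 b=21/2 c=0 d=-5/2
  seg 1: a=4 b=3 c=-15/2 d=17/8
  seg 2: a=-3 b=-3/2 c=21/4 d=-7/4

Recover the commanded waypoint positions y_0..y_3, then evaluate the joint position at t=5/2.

y_0=-4 y_1=4 y_2=-3 y_3=-1
S(5/2) = -77/64

y_0 = S_0(0) = a_0 = -4
y_1 = S_1(0) = a_1 = 4
y_2 = S_2(0) = a_2 = -3
y_3 = S_2(1) = -1
t_q=5/2 is in segment 1 (τ=3/2); S_1(τ)=-77/64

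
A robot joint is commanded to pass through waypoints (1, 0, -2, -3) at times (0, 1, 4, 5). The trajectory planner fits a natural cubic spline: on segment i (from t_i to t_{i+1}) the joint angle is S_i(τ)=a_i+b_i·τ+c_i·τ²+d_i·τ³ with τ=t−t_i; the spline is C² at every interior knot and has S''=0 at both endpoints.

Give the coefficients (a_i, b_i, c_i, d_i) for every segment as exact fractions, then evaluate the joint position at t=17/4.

Δ: Δ0=-1, Δ1=-2/3, Δ2=-1
row 1: diag=8, rhs=2; c'=3/8, d'=1/4
row 2: denom=8−3·3/8=55/8; d'=(-2−3·1/4)/(55/8)=-2/5
back: M2=-2/5
back: M1=1/4−3/8·-2/5=2/5
M: M0=0, M1=2/5, M2=-2/5, M3=0
seg 0: a=1, c=M0/2=0, d=(M1−M0)/(6·1)=1/15, b=Δ0−h0·(2M0+M1)/6=-16/15
seg 1: a=0, c=M1/2=1/5, d=(M2−M1)/(6·3)=-2/45, b=Δ1−h1·(2M1+M2)/6=-13/15
seg 2: a=-2, c=M2/2=-1/5, d=(M3−M2)/(6·1)=1/15, b=Δ2−h2·(2M2+M3)/6=-13/15
t_q=17/4 → seg 2, τ=1/4; S=-2+-13/15·τ+-1/5·τ²+1/15·τ³=-713/320

  seg 0: a=1 b=-16/15 c=0 d=1/15
  seg 1: a=0 b=-13/15 c=1/5 d=-2/45
  seg 2: a=-2 b=-13/15 c=-1/5 d=1/15
S(17/4) = -713/320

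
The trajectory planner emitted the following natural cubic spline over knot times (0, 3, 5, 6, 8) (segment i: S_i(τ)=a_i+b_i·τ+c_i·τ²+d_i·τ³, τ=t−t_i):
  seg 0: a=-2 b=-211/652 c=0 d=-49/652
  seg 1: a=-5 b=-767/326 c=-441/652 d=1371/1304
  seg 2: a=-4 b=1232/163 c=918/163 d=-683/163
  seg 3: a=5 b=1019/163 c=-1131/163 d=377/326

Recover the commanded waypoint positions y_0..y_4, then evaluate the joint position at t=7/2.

y_0=-2 y_1=-5 y_2=-4 y_3=5 y_4=-1
S(7/2) = -64825/10432

y_0 = S_0(0) = a_0 = -2
y_1 = S_1(0) = a_1 = -5
y_2 = S_2(0) = a_2 = -4
y_3 = S_3(0) = a_3 = 5
y_4 = S_3(2) = -1
t_q=7/2 is in segment 1 (τ=1/2); S_1(τ)=-64825/10432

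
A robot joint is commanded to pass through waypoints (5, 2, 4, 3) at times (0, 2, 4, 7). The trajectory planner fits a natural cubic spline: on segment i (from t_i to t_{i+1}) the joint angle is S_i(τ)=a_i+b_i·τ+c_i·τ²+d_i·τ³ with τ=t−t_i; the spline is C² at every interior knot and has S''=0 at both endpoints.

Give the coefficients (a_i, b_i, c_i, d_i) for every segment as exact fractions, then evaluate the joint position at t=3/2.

  seg 0: a=5 b=-127/57 c=0 d=83/456
  seg 1: a=2 b=-5/114 c=83/76 d=-65/228
  seg 2: a=4 b=103/114 c=-47/76 d=47/684
S(3/2) = 2763/1216

Δ: Δ0=-3/2, Δ1=1, Δ2=-1/3
row 1: diag=8, rhs=15; c'=1/4, d'=15/8
row 2: denom=10−2·1/4=19/2; d'=(-8−2·15/8)/(19/2)=-47/38
back: M2=-47/38
back: M1=15/8−1/4·-47/38=83/38
M: M0=0, M1=83/38, M2=-47/38, M3=0
seg 0: a=5, c=M0/2=0, d=(M1−M0)/(6·2)=83/456, b=Δ0−h0·(2M0+M1)/6=-127/57
seg 1: a=2, c=M1/2=83/76, d=(M2−M1)/(6·2)=-65/228, b=Δ1−h1·(2M1+M2)/6=-5/114
seg 2: a=4, c=M2/2=-47/76, d=(M3−M2)/(6·3)=47/684, b=Δ2−h2·(2M2+M3)/6=103/114
t_q=3/2 → seg 0, τ=3/2; S=5+-127/57·τ+0·τ²+83/456·τ³=2763/1216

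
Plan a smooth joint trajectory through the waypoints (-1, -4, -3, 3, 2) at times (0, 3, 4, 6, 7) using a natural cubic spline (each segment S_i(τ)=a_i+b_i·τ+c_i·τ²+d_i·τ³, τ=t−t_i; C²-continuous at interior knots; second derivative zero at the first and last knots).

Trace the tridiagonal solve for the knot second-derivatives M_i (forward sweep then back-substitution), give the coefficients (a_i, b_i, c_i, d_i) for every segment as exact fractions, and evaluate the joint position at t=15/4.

  seg 0: a=-1 b=-191/125 c=0 d=22/375
  seg 1: a=-4 b=7/125 c=66/125 d=52/125
  seg 2: a=-3 b=59/25 c=222/125 d=-91/125
  seg 3: a=3 b=91/125 c=-324/125 d=108/125
S(15/4) = -6971/2000

Δ: Δ0=-1, Δ1=1, Δ2=3, Δ3=-1
row 1: diag=8, rhs=12; c'=1/8, d'=3/2
row 2: denom=6−1·1/8=47/8; d'=(12−1·3/2)/(47/8)=84/47
row 3: denom=6−2·16/47=250/47; d'=(-24−2·84/47)/(250/47)=-648/125
back: M3=-648/125
back: M2=84/47−16/47·-648/125=444/125
back: M1=3/2−1/8·444/125=132/125
M: M0=0, M1=132/125, M2=444/125, M3=-648/125, M4=0
seg 0: a=-1, c=M0/2=0, d=(M1−M0)/(6·3)=22/375, b=Δ0−h0·(2M0+M1)/6=-191/125
seg 1: a=-4, c=M1/2=66/125, d=(M2−M1)/(6·1)=52/125, b=Δ1−h1·(2M1+M2)/6=7/125
seg 2: a=-3, c=M2/2=222/125, d=(M3−M2)/(6·2)=-91/125, b=Δ2−h2·(2M2+M3)/6=59/25
seg 3: a=3, c=M3/2=-324/125, d=(M4−M3)/(6·1)=108/125, b=Δ3−h3·(2M3+M4)/6=91/125
t_q=15/4 → seg 1, τ=3/4; S=-4+7/125·τ+66/125·τ²+52/125·τ³=-6971/2000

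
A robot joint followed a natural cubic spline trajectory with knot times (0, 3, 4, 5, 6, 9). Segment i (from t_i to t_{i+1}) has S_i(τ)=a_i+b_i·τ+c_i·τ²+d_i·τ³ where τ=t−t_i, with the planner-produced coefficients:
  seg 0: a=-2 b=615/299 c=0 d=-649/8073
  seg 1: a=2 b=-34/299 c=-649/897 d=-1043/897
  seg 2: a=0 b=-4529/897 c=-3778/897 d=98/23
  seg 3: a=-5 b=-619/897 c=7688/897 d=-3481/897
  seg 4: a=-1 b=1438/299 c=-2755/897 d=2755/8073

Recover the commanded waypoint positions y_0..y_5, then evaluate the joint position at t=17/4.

y_0 = S_0(0) = a_0 = -2
y_1 = S_1(0) = a_1 = 2
y_2 = S_2(0) = a_2 = 0
y_3 = S_3(0) = a_3 = -5
y_4 = S_4(0) = a_4 = -1
y_5 = S_4(3) = -5
t_q=17/4 is in segment 2 (τ=1/4); S_2(τ)=-13959/9568

y_0=-2 y_1=2 y_2=0 y_3=-5 y_4=-1 y_5=-5
S(17/4) = -13959/9568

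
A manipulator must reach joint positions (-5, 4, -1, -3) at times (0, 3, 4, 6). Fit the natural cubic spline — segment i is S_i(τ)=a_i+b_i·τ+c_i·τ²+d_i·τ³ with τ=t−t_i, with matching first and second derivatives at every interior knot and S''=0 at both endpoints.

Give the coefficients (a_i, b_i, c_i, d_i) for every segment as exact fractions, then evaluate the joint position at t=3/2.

Δ: Δ0=3, Δ1=-5, Δ2=-1
row 1: diag=8, rhs=-48; c'=1/8, d'=-6
row 2: denom=6−1·1/8=47/8; d'=(24−1·-6)/(47/8)=240/47
back: M2=240/47
back: M1=-6−1/8·240/47=-312/47
M: M0=0, M1=-312/47, M2=240/47, M3=0
seg 0: a=-5, c=M0/2=0, d=(M1−M0)/(6·3)=-52/141, b=Δ0−h0·(2M0+M1)/6=297/47
seg 1: a=4, c=M1/2=-156/47, d=(M2−M1)/(6·1)=92/47, b=Δ1−h1·(2M1+M2)/6=-171/47
seg 2: a=-1, c=M2/2=120/47, d=(M3−M2)/(6·2)=-20/47, b=Δ2−h2·(2M2+M3)/6=-207/47
t_q=3/2 → seg 0, τ=3/2; S=-5+297/47·τ+0·τ²+-52/141·τ³=152/47

  seg 0: a=-5 b=297/47 c=0 d=-52/141
  seg 1: a=4 b=-171/47 c=-156/47 d=92/47
  seg 2: a=-1 b=-207/47 c=120/47 d=-20/47
S(3/2) = 152/47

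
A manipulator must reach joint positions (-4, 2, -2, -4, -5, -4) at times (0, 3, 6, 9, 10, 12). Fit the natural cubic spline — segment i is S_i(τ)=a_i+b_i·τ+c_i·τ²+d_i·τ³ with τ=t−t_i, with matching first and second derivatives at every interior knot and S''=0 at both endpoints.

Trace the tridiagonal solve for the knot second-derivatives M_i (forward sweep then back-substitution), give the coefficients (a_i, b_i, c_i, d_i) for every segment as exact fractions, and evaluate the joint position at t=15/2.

Δ: Δ0=2, Δ1=-4/3, Δ2=-2/3, Δ3=-1, Δ4=1/2
row 1: diag=12, rhs=-20; c'=1/4, d'=-5/3
row 2: denom=12−3·1/4=45/4; d'=(4−3·-5/3)/(45/4)=4/5
row 3: denom=8−3·4/15=36/5; d'=(-2−3·4/5)/(36/5)=-11/18
row 4: denom=6−1·5/36=211/36; d'=(9−1·-11/18)/(211/36)=346/211
back: M4=346/211
back: M3=-11/18−5/36·346/211=-177/211
back: M2=4/5−4/15·-177/211=216/211
back: M1=-5/3−1/4·216/211=-1217/633
M: M0=0, M1=-1217/633, M2=216/211, M3=-177/211, M4=346/211, M5=0
seg 0: a=-4, c=M0/2=0, d=(M1−M0)/(6·3)=-1217/11394, b=Δ0−h0·(2M0+M1)/6=3749/1266
seg 1: a=2, c=M1/2=-1217/1266, d=(M2−M1)/(6·3)=1865/11394, b=Δ1−h1·(2M1+M2)/6=49/633
seg 2: a=-2, c=M2/2=108/211, d=(M3−M2)/(6·3)=-131/1266, b=Δ2−h2·(2M2+M3)/6=-1609/1266
seg 3: a=-4, c=M3/2=-177/422, d=(M4−M3)/(6·1)=523/1266, b=Δ3−h3·(2M3+M4)/6=-629/633
seg 4: a=-5, c=M4/2=173/211, d=(M5−M4)/(6·2)=-173/1266, b=Δ4−h4·(2M4+M5)/6=-751/1266
t_q=15/2 → seg 2, τ=3/2; S=-2+-1609/1266·τ+108/211·τ²+-131/1266·τ³=-10479/3376

  seg 0: a=-4 b=3749/1266 c=0 d=-1217/11394
  seg 1: a=2 b=49/633 c=-1217/1266 d=1865/11394
  seg 2: a=-2 b=-1609/1266 c=108/211 d=-131/1266
  seg 3: a=-4 b=-629/633 c=-177/422 d=523/1266
  seg 4: a=-5 b=-751/1266 c=173/211 d=-173/1266
S(15/2) = -10479/3376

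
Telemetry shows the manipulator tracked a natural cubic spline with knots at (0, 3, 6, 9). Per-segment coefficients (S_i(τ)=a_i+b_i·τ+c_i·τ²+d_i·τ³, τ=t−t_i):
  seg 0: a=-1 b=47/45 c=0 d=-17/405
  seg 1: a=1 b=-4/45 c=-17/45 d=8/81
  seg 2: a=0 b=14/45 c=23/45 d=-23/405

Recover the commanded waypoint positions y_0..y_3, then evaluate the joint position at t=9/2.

y_0 = S_0(0) = a_0 = -1
y_1 = S_1(0) = a_1 = 1
y_2 = S_2(0) = a_2 = 0
y_3 = S_2(3) = 4
t_q=9/2 is in segment 1 (τ=3/2); S_1(τ)=7/20

y_0=-1 y_1=1 y_2=0 y_3=4
S(9/2) = 7/20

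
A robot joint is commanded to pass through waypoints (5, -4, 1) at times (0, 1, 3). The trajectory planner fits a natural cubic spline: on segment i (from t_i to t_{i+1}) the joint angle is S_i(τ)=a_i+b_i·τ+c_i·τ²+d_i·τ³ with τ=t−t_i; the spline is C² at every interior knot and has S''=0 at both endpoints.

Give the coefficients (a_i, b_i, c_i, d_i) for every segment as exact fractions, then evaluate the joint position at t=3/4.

  seg 0: a=5 b=-131/12 c=0 d=23/12
  seg 1: a=-4 b=-31/6 c=23/4 d=-23/24
S(3/4) = -609/256

Δ: Δ0=-9, Δ1=5/2
row 1: diag=6, rhs=69; c'=1/3, d'=23/2
back: M1=23/2
M: M0=0, M1=23/2, M2=0
seg 0: a=5, c=M0/2=0, d=(M1−M0)/(6·1)=23/12, b=Δ0−h0·(2M0+M1)/6=-131/12
seg 1: a=-4, c=M1/2=23/4, d=(M2−M1)/(6·2)=-23/24, b=Δ1−h1·(2M1+M2)/6=-31/6
t_q=3/4 → seg 0, τ=3/4; S=5+-131/12·τ+0·τ²+23/12·τ³=-609/256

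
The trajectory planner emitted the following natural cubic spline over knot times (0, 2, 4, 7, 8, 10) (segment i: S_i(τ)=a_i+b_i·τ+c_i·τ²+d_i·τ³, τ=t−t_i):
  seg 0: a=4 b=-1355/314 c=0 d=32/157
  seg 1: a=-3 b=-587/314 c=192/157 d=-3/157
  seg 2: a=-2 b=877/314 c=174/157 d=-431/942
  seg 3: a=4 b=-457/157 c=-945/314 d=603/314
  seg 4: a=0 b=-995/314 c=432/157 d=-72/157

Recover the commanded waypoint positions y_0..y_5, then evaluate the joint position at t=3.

y_0=4 y_1=-3 y_2=-2 y_3=4 y_4=0 y_5=1
S(3) = -1151/314

y_0 = S_0(0) = a_0 = 4
y_1 = S_1(0) = a_1 = -3
y_2 = S_2(0) = a_2 = -2
y_3 = S_3(0) = a_3 = 4
y_4 = S_4(0) = a_4 = 0
y_5 = S_4(2) = 1
t_q=3 is in segment 1 (τ=1); S_1(τ)=-1151/314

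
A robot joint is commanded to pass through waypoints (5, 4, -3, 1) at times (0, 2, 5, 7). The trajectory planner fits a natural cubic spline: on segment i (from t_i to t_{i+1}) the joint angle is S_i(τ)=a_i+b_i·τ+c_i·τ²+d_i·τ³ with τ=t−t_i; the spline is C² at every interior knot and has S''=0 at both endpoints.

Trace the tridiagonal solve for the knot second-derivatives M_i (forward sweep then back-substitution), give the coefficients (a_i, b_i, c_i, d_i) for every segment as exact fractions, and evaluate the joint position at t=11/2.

  seg 0: a=5 b=103/546 c=0 d=-47/273
  seg 1: a=4 b=-1025/546 c=-94/91 d=37/126
  seg 2: a=-3 b=-40/273 c=293/182 d=-293/1092
S(11/2) = -1125/416

Δ: Δ0=-1/2, Δ1=-7/3, Δ2=2
row 1: diag=10, rhs=-11; c'=3/10, d'=-11/10
row 2: denom=10−3·3/10=91/10; d'=(26−3·-11/10)/(91/10)=293/91
back: M2=293/91
back: M1=-11/10−3/10·293/91=-188/91
M: M0=0, M1=-188/91, M2=293/91, M3=0
seg 0: a=5, c=M0/2=0, d=(M1−M0)/(6·2)=-47/273, b=Δ0−h0·(2M0+M1)/6=103/546
seg 1: a=4, c=M1/2=-94/91, d=(M2−M1)/(6·3)=37/126, b=Δ1−h1·(2M1+M2)/6=-1025/546
seg 2: a=-3, c=M2/2=293/182, d=(M3−M2)/(6·2)=-293/1092, b=Δ2−h2·(2M2+M3)/6=-40/273
t_q=11/2 → seg 2, τ=1/2; S=-3+-40/273·τ+293/182·τ²+-293/1092·τ³=-1125/416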